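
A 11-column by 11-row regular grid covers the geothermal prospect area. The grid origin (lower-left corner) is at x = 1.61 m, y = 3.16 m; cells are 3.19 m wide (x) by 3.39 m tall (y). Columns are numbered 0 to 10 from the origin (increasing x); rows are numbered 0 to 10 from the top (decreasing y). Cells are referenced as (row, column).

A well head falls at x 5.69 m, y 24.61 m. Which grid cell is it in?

Column index: ⌊(5.69 − 1.61) / 3.19⌋ = ⌊1.279⌋ = 1
Row offset from origin: ⌊(24.61 − 3.16) / 3.39⌋ = ⌊6.327⌋ = 6 → row 4 (counted from top)

(4, 1)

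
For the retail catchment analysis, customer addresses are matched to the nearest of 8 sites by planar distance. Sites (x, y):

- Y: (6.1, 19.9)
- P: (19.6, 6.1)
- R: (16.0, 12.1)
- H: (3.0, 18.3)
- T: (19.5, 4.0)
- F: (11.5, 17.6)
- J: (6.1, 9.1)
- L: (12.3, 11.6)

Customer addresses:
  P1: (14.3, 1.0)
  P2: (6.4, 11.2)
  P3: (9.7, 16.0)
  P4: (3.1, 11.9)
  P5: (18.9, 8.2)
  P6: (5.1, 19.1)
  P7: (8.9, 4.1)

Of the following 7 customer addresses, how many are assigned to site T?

1

P1 → T
P2 → J
P3 → F
P4 → J
P5 → P
P6 → Y
P7 → J
1 of the 7 goes to T.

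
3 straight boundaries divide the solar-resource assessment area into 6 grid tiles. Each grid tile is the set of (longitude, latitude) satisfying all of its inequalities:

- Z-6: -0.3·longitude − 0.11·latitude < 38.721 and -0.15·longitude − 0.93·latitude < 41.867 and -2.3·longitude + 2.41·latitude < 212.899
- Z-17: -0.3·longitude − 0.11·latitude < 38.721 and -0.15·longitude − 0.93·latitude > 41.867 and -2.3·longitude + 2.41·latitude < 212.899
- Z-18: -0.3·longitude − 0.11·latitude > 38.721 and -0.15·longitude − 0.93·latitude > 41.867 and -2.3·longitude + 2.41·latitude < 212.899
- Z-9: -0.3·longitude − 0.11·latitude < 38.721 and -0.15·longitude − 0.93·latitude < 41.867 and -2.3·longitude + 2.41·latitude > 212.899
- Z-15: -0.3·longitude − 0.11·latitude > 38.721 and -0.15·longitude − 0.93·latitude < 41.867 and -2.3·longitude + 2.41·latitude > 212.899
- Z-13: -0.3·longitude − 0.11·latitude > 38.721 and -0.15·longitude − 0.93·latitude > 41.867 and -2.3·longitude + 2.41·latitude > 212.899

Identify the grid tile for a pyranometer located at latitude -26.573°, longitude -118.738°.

Z-17

-0.3·-118.738 − 0.11·-26.573 = 38.544, which is < 38.721
-0.15·-118.738 − 0.93·-26.573 = 42.524, which is > 41.867
-2.3·-118.738 + 2.41·-26.573 = 209.056, which is < 212.899
This sign pattern matches Z-17.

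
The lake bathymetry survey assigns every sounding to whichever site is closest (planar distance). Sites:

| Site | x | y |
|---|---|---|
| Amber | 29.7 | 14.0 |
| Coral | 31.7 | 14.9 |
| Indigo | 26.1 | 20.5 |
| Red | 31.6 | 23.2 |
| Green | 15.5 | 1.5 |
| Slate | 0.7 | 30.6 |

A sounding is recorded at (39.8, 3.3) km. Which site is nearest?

Squared distances to each site:
Amber: 216.500; Coral: 200.170; Indigo: 483.530; Red: 463.250; Green: 593.730; Slate: 2274.100.
Minimum at Coral.

Coral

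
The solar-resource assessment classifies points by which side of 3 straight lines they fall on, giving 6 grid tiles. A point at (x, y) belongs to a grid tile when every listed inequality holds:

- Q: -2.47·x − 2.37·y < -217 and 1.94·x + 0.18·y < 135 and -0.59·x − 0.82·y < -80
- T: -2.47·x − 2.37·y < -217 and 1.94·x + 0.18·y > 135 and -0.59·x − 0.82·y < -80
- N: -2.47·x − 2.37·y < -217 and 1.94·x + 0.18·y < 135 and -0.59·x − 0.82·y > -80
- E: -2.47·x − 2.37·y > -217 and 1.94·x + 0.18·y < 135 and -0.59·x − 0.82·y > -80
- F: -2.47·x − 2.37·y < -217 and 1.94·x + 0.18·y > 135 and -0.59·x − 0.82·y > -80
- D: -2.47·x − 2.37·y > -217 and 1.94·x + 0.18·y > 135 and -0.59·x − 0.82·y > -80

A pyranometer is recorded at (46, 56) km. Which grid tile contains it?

N

-2.47·46 − 2.37·56 = -246.340, which is < -217
1.94·46 + 0.18·56 = 99.320, which is < 135
-0.59·46 − 0.82·56 = -73.060, which is > -80
This sign pattern matches N.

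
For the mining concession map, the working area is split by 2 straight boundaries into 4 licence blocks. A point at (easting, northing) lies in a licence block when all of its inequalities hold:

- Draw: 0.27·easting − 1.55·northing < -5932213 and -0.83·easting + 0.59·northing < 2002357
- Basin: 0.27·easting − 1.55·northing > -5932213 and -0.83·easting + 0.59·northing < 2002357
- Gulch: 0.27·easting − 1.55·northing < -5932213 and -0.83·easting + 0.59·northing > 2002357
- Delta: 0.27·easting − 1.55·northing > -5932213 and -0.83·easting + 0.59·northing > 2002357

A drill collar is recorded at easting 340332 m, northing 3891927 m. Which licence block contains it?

0.27·340332 − 1.55·3891927 = -5940597.210, which is < -5932213
-0.83·340332 + 0.59·3891927 = 2013761.370, which is > 2002357
This sign pattern matches Gulch.

Gulch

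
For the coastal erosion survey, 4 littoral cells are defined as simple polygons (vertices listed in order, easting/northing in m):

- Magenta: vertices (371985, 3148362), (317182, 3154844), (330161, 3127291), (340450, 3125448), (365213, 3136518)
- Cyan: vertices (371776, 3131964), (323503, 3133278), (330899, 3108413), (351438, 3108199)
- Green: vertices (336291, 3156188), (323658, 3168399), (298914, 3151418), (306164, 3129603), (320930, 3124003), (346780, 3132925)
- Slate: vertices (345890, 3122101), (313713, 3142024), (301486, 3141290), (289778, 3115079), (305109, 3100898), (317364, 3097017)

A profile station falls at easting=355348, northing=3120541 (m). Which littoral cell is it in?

Cast a ray rightward from (355348, 3120541). For each polygon, the edges (by vertex number in listed order) whose endpoints lie on opposite sides of northing = 3120541, where each meets that height, and whether that is right or left of the point:
Magenta: no edge straddles that height → 0 crossings.
Cyan: 2–3 at easting≈327291.6 (left), 4–1 at easting≈362000.2 (right) → 1 crossing.
Green: no edge straddles that height → 0 crossings.
Slate: 3–4 at easting≈292217.8 (left), 6–1 at easting≈344115.9 (left) → 0 crossings.
Only Cyan has an odd count, so the point is inside Cyan.

Cyan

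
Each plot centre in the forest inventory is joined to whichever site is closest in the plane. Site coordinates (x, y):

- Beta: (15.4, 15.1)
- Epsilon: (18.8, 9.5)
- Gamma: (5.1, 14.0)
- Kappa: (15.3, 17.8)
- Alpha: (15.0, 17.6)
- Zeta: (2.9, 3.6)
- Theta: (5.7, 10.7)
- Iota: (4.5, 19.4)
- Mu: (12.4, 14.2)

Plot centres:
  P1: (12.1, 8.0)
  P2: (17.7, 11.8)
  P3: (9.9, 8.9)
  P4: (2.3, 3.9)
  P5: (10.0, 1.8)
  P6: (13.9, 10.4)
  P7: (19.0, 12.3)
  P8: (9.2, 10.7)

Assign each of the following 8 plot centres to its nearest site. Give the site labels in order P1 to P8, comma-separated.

P1 → Mu (d²=38.53)
P2 → Epsilon (d²=6.50)
P3 → Theta (d²=20.88)
P4 → Zeta (d²=0.45)
P5 → Zeta (d²=53.65)
P6 → Mu (d²=16.69)
P7 → Epsilon (d²=7.88)
P8 → Theta (d²=12.25)

Mu, Epsilon, Theta, Zeta, Zeta, Mu, Epsilon, Theta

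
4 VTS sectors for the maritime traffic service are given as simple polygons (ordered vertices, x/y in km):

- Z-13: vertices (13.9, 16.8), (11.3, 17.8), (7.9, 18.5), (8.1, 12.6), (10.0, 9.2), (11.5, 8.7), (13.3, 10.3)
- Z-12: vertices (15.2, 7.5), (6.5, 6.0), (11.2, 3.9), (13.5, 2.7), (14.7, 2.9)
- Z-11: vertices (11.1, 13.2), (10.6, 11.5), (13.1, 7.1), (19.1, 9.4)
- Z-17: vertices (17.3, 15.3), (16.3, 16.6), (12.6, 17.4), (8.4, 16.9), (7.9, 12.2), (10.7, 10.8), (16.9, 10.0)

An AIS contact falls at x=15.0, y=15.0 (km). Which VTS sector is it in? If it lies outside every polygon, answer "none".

Z-17

Cast a ray rightward from (15.0, 15.0). For each polygon, the edges (by vertex number in listed order) whose endpoints lie on opposite sides of y = 15.0, where each meets that height, and whether that is right or left of the point:
Z-13: 3–4 at x≈8.02 (left), 7–1 at x≈13.73 (left) → 0 crossings.
Z-12: no edge straddles that height → 0 crossings.
Z-11: no edge straddles that height → 0 crossings.
Z-17: 4–5 at x≈8.20 (left), 7–1 at x≈17.28 (right) → 1 crossing.
Only Z-17 has an odd count, so the point is inside Z-17.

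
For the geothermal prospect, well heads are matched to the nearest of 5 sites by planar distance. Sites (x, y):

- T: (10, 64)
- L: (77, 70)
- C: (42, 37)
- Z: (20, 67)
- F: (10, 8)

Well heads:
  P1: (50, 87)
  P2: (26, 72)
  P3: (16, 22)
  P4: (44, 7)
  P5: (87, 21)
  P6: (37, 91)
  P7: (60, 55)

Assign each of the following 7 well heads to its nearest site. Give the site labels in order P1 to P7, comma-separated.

P1 → L (d²=1018.00)
P2 → Z (d²=61.00)
P3 → F (d²=232.00)
P4 → C (d²=904.00)
P5 → C (d²=2281.00)
P6 → Z (d²=865.00)
P7 → L (d²=514.00)

L, Z, F, C, C, Z, L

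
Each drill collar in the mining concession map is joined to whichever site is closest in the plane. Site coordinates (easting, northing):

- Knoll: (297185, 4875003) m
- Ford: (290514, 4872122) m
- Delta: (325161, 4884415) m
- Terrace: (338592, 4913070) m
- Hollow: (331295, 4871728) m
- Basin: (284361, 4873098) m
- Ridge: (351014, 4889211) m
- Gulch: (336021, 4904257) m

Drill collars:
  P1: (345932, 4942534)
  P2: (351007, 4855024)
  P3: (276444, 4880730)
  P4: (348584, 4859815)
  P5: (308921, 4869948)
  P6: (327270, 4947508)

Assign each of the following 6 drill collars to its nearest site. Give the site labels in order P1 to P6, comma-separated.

P1 → Terrace (d²=922002896.00)
P2 → Hollow (d²=667586560.00)
P3 → Basin (d²=120926313.00)
P4 → Hollow (d²=440829090.00)
P5 → Knoll (d²=163286721.00)
P6 → Terrace (d²=1314163528.00)

Terrace, Hollow, Basin, Hollow, Knoll, Terrace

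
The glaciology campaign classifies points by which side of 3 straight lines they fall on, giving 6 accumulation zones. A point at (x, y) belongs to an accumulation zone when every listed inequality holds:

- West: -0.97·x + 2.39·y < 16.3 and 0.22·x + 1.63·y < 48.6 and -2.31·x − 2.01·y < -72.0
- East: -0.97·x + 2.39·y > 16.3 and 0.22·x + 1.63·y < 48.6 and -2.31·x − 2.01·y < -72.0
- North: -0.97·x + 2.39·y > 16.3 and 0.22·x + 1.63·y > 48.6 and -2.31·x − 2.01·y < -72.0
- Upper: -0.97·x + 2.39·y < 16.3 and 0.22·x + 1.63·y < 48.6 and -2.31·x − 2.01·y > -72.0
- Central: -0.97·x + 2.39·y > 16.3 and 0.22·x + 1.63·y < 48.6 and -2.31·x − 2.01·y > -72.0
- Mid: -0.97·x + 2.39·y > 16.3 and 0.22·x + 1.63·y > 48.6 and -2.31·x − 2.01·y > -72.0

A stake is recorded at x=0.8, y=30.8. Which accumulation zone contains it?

-0.97·0.8 + 2.39·30.8 = 72.836, which is > 16.3
0.22·0.8 + 1.63·30.8 = 50.380, which is > 48.6
-2.31·0.8 − 2.01·30.8 = -63.756, which is > -72.0
This sign pattern matches Mid.

Mid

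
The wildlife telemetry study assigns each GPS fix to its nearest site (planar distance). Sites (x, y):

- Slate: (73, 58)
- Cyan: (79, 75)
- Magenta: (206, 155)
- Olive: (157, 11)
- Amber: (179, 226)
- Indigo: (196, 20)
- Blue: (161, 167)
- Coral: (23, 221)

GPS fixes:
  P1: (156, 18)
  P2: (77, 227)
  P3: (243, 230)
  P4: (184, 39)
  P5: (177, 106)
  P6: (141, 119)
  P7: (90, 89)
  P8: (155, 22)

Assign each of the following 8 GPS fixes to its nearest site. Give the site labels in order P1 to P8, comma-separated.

Olive, Coral, Amber, Indigo, Magenta, Blue, Cyan, Olive

P1 → Olive (d²=50.00)
P2 → Coral (d²=2952.00)
P3 → Amber (d²=4112.00)
P4 → Indigo (d²=505.00)
P5 → Magenta (d²=3242.00)
P6 → Blue (d²=2704.00)
P7 → Cyan (d²=317.00)
P8 → Olive (d²=125.00)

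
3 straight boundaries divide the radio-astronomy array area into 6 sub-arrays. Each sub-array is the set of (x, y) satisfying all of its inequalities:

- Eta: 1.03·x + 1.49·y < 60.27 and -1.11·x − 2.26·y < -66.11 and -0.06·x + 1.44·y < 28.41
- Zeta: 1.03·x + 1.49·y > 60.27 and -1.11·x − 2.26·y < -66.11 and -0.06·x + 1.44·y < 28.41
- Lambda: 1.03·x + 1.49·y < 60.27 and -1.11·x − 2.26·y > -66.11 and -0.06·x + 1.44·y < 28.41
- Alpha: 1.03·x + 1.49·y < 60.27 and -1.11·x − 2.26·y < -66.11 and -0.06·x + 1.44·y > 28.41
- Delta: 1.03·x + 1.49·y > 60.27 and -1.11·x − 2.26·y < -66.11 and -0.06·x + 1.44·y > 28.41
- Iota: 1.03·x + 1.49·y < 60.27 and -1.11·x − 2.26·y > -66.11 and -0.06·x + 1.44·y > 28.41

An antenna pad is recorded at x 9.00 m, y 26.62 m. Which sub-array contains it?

1.03·9.00 + 1.49·26.62 = 48.934, which is < 60.27
-1.11·9.00 − 2.26·26.62 = -70.151, which is < -66.11
-0.06·9.00 + 1.44·26.62 = 37.793, which is > 28.41
This sign pattern matches Alpha.

Alpha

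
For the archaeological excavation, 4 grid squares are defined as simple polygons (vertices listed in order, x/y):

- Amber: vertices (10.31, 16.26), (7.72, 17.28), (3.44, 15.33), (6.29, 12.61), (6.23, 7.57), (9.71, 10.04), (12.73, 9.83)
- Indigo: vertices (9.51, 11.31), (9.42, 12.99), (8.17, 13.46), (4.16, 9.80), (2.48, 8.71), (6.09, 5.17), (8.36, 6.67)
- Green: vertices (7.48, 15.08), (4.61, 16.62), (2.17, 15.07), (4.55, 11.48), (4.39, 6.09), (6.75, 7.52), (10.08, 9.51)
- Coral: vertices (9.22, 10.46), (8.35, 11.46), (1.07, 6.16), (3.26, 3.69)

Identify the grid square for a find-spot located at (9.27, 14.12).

Cast a ray rightward from (9.27, 14.12). For each polygon, the edges (by vertex number in listed order) whose endpoints lie on opposite sides of y = 14.12, where each meets that height, and whether that is right or left of the point:
Amber: 3–4 at x≈4.708 (left), 7–1 at x≈11.115 (right) → 1 crossing.
Indigo: no edge straddles that height → 0 crossings.
Green: 3–4 at x≈2.800 (left), 7–1 at x≈7.928 (left) → 0 crossings.
Coral: no edge straddles that height → 0 crossings.
Only Amber has an odd count, so the point is inside Amber.

Amber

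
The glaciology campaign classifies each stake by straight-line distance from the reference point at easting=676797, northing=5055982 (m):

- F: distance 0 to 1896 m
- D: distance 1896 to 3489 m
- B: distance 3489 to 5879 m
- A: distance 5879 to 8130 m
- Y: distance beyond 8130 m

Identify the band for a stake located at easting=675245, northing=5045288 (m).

Y

Distance = √((675245−676797)² + (5045288−5055982)²) = √(2408704.000 + 114361636.000) = 10806.033 m.
8130 ≤ 10806.033 < ∞ → Y.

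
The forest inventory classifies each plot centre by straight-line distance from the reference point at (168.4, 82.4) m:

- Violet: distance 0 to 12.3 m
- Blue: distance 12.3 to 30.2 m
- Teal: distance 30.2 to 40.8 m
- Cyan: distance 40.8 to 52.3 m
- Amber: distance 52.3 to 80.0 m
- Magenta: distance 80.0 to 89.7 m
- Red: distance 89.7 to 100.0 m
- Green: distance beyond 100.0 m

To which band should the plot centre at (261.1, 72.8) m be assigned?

Red

Distance = √((261.1−168.4)² + (72.8−82.4)²) = √(8593.290 + 92.160) = 93.196 m.
89.7 ≤ 93.196 < 100.0 → Red.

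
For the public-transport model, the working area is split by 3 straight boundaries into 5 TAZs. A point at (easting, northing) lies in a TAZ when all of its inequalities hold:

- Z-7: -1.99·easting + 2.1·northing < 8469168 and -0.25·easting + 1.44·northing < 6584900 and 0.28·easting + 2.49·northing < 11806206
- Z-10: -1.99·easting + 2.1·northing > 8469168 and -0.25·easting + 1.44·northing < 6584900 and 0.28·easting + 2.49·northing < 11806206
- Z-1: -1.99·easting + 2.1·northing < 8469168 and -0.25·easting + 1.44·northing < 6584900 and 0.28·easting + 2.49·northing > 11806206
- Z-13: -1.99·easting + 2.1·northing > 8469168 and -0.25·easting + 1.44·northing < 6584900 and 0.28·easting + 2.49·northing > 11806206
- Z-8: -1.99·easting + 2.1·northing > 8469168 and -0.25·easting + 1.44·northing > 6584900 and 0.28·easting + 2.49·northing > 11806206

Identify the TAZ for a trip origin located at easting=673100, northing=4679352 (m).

Z-13

-1.99·673100 + 2.1·4679352 = 8487170.200, which is > 8469168
-0.25·673100 + 1.44·4679352 = 6569991.880, which is < 6584900
0.28·673100 + 2.49·4679352 = 11840054.480, which is > 11806206
This sign pattern matches Z-13.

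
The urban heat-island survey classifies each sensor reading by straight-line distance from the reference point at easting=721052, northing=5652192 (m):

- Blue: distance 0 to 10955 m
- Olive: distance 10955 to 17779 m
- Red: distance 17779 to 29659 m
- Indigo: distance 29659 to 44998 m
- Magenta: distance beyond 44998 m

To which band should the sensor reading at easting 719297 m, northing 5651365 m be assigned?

Blue

Distance = √((719297−721052)² + (5651365−5652192)²) = √(3080025.000 + 683929.000) = 1940.091 m.
0 ≤ 1940.091 < 10955 → Blue.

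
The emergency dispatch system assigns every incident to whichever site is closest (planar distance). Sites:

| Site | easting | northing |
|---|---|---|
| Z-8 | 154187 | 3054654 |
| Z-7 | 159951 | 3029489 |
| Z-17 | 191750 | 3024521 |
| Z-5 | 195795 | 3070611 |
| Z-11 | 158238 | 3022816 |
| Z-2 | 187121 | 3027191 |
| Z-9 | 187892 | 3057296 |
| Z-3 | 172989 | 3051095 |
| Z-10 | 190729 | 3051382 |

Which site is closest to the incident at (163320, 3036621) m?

Z-7

Squared distances to each site:
Z-8: 408600778.000; Z-7: 62215585.000; Z-17: 954674900.000; Z-5: 2209945725.000; Z-11: 216404749.000; Z-2: 655412501.000; Z-9: 1031238809.000; Z-3: 302986237.000; Z-10: 969140402.000.
Minimum at Z-7.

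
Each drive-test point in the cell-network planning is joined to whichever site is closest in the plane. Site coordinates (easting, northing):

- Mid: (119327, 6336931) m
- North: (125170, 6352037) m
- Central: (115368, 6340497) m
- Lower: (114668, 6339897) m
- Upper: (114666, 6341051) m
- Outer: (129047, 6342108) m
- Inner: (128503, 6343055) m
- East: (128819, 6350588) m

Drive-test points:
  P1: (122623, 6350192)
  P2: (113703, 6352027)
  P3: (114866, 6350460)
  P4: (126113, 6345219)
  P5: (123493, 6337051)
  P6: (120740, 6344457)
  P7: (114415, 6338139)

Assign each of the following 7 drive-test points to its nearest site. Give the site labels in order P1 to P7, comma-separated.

North, Upper, Upper, Inner, Mid, Central, Lower

P1 → North (d²=9891234.00)
P2 → Upper (d²=121399945.00)
P3 → Upper (d²=88569281.00)
P4 → Inner (d²=10394996.00)
P5 → Mid (d²=17369956.00)
P6 → Central (d²=44539984.00)
P7 → Lower (d²=3154573.00)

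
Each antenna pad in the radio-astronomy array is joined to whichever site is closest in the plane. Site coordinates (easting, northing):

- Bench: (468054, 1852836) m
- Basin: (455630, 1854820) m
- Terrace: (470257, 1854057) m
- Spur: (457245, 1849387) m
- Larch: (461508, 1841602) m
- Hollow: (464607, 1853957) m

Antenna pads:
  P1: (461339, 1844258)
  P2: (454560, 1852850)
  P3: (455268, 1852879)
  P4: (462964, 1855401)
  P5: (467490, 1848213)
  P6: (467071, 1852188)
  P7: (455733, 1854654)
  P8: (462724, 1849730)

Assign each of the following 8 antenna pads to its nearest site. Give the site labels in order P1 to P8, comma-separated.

Larch, Basin, Basin, Hollow, Bench, Bench, Basin, Hollow

P1 → Larch (d²=7082897.00)
P2 → Basin (d²=5025800.00)
P3 → Basin (d²=3898525.00)
P4 → Hollow (d²=4784585.00)
P5 → Bench (d²=21690225.00)
P6 → Bench (d²=1386193.00)
P7 → Basin (d²=38165.00)
P8 → Hollow (d²=21413218.00)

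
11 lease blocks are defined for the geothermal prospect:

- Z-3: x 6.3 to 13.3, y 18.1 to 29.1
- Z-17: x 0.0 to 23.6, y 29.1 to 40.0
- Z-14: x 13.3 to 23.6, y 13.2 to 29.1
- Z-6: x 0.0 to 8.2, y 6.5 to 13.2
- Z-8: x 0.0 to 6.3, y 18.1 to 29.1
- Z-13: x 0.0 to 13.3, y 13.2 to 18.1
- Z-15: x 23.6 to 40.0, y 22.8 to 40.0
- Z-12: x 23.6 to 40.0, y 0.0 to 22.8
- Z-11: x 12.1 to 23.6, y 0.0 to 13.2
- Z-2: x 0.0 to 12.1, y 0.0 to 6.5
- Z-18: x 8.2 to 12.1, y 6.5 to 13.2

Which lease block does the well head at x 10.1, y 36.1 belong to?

Z-17

The point has x = 10.1 and y = 36.1.
Only Z-17 satisfies 0.0 ≤ x ≤ 23.6 and 29.1 ≤ y ≤ 40.0.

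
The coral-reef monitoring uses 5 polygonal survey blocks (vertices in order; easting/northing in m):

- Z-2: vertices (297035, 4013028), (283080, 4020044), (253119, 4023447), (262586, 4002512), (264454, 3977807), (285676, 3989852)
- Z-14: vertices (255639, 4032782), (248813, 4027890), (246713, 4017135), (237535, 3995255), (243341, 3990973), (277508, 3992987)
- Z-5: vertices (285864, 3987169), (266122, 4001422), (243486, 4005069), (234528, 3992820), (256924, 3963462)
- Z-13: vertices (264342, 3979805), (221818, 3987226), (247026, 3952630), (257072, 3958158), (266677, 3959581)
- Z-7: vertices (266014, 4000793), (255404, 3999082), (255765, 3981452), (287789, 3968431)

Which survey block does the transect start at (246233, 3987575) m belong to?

Z-5

Cast a ray rightward from (246233, 3987575). For each polygon, the edges (by vertex number in listed order) whose endpoints lie on opposite sides of northing = 3987575, where each meets that height, and whether that is right or left of the point:
Z-2: 4–5 at easting≈263715.4 (right), 5–6 at easting≈281664.2 (right) → 2 crossings.
Z-14: no edge straddles that height → 0 crossings.
Z-5: 1–2 at easting≈285301.6 (right), 4–5 at easting≈238529.2 (left) → 1 crossing.
Z-13: no edge straddles that height → 0 crossings.
Z-7: 2–3 at easting≈255639.6 (right), 4–1 at easting≈274907.8 (right) → 2 crossings.
Only Z-5 has an odd count, so the point is inside Z-5.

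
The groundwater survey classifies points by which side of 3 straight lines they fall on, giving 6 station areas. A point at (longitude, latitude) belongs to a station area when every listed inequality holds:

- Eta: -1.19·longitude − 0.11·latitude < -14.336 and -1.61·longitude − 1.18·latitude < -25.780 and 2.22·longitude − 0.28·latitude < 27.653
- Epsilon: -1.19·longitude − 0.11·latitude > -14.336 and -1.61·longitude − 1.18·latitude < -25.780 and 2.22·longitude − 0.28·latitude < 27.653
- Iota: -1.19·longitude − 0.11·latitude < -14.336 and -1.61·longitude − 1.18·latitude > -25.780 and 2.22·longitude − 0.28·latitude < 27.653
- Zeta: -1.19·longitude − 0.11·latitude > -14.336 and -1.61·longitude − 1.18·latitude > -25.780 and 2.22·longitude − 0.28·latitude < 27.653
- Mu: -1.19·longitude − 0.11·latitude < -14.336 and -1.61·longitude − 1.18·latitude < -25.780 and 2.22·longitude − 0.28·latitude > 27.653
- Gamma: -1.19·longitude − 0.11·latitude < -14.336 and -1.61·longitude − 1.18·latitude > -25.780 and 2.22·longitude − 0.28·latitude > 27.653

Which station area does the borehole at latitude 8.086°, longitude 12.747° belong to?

-1.19·12.747 − 0.11·8.086 = -16.058, which is < -14.336
-1.61·12.747 − 1.18·8.086 = -30.064, which is < -25.780
2.22·12.747 − 0.28·8.086 = 26.034, which is < 27.653
This sign pattern matches Eta.

Eta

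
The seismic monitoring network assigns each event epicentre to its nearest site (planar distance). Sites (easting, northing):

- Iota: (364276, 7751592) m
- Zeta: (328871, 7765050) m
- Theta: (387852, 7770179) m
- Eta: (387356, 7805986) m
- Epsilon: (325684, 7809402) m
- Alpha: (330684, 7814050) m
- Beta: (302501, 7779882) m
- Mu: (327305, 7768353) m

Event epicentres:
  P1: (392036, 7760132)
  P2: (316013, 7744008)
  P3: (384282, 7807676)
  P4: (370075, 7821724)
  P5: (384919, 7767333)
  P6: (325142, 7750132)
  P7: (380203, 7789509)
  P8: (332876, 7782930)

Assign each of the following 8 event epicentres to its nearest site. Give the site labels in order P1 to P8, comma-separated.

Theta, Zeta, Eta, Eta, Theta, Zeta, Eta, Mu

P1 → Theta (d²=118448065.00)
P2 → Zeta (d²=608093928.00)
P3 → Eta (d²=12305576.00)
P4 → Eta (d²=546317605.00)
P5 → Theta (d²=16702205.00)
P6 → Zeta (d²=236452165.00)
P7 → Eta (d²=322656938.00)
P8 → Mu (d²=243524970.00)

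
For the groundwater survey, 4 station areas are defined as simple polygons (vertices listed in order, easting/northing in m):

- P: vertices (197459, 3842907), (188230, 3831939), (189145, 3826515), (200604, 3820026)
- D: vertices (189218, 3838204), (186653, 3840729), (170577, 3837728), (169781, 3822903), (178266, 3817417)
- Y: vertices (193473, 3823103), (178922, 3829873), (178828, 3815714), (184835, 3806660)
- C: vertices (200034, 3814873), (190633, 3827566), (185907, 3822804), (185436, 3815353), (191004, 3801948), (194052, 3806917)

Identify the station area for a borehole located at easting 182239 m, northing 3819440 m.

Y

Cast a ray rightward from (182239, 3819440). For each polygon, the edges (by vertex number in listed order) whose endpoints lie on opposite sides of northing = 3819440, where each meets that height, and whether that is right or left of the point:
P: no edge straddles that height → 0 crossings.
D: 4–5 at easting≈175137.1 (left), 5–1 at easting≈179331.9 (left) → 0 crossings.
Y: 2–3 at easting≈178852.7 (left), 4–1 at easting≈191548.7 (right) → 1 crossing.
C: 1–2 at easting≈196651.5 (right), 3–4 at easting≈185694.4 (right) → 2 crossings.
Only Y has an odd count, so the point is inside Y.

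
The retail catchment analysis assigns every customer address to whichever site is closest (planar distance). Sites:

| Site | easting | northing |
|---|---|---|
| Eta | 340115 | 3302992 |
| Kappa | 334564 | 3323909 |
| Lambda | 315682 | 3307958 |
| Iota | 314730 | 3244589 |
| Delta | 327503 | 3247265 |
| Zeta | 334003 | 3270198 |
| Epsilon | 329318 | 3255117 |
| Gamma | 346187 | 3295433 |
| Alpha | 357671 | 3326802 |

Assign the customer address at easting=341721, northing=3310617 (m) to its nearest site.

Squared distances to each site:
Eta: 60719861.000; Kappa: 227899913.000; Lambda: 685099802.000; Iota: 5088210865.000; Delta: 4215627428.000; Zeta: 1693263085.000; Epsilon: 3234084409.000; Gamma: 250499012.000; Alpha: 516356725.000.
Minimum at Eta.

Eta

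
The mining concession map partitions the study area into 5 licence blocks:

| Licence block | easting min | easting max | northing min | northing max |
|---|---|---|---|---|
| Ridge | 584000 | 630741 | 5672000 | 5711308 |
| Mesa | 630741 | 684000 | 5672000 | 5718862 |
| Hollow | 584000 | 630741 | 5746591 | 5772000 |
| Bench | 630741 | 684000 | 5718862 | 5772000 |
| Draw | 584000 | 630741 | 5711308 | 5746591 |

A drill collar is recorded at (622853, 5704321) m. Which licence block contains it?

The point has easting = 622853 and northing = 5704321.
Only Ridge satisfies 584000 ≤ easting ≤ 630741 and 5672000 ≤ northing ≤ 5711308.

Ridge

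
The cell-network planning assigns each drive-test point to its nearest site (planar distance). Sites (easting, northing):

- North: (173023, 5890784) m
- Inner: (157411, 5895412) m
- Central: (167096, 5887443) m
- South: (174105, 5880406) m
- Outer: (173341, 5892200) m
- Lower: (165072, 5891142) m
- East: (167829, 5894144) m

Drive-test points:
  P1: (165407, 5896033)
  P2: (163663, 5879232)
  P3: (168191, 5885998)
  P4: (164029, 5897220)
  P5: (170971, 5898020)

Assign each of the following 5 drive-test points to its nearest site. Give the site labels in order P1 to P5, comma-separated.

P1 → East (d²=9434405.00)
P2 → Central (d²=79206010.00)
P3 → Central (d²=3287050.00)
P4 → East (d²=23901776.00)
P5 → East (d²=24895540.00)

East, Central, Central, East, East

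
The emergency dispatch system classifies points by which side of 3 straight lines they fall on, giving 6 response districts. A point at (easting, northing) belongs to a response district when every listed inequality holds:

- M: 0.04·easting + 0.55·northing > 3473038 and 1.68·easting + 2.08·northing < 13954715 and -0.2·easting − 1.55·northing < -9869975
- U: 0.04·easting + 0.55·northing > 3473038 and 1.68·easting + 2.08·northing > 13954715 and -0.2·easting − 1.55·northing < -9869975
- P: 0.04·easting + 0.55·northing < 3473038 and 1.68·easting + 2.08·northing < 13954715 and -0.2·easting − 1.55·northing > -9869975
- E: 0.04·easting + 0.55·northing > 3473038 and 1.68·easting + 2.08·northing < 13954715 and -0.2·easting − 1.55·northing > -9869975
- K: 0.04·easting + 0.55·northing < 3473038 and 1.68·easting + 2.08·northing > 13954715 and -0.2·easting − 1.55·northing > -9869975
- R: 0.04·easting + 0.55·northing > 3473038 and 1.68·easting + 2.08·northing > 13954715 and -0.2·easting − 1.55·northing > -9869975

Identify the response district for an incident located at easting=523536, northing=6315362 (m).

0.04·523536 + 0.55·6315362 = 3494390.540, which is > 3473038
1.68·523536 + 2.08·6315362 = 14015493.440, which is > 13954715
-0.2·523536 − 1.55·6315362 = -9893518.300, which is < -9869975
This sign pattern matches U.

U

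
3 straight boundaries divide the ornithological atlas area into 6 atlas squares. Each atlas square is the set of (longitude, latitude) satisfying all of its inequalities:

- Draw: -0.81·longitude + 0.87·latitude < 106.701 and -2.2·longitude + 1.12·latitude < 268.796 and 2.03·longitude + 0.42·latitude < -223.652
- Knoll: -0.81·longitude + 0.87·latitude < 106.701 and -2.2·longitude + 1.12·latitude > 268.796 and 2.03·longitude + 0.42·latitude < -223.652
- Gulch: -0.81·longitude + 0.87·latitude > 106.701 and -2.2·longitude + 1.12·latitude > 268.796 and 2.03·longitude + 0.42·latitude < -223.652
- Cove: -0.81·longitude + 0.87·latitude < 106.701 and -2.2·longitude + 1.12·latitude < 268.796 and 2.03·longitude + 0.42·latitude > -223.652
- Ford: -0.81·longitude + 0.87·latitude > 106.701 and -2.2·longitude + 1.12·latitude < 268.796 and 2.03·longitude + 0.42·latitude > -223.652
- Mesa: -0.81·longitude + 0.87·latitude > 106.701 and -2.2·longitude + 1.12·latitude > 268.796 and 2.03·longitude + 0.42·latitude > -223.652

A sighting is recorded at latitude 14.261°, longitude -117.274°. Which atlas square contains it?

-0.81·-117.274 + 0.87·14.261 = 107.399, which is > 106.701
-2.2·-117.274 + 1.12·14.261 = 273.975, which is > 268.796
2.03·-117.274 + 0.42·14.261 = -232.077, which is < -223.652
This sign pattern matches Gulch.

Gulch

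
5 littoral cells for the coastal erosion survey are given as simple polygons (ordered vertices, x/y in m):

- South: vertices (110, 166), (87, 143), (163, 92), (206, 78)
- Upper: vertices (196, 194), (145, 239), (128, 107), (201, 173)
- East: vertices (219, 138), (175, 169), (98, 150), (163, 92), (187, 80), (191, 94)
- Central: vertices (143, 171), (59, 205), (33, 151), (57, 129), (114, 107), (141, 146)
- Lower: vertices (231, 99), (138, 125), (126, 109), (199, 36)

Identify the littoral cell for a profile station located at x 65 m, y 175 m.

Cast a ray rightward from (65, 175). For each polygon, the edges (by vertex number in listed order) whose endpoints lie on opposite sides of y = 175, where each meets that height, and whether that is right or left of the point:
South: no edge straddles that height → 0 crossings.
Upper: 2–3 at x≈136.8 (right), 4–1 at x≈200.5 (right) → 2 crossings.
East: no edge straddles that height → 0 crossings.
Central: 1–2 at x≈133.1 (right), 2–3 at x≈44.6 (left) → 1 crossing.
Lower: no edge straddles that height → 0 crossings.
Only Central has an odd count, so the point is inside Central.

Central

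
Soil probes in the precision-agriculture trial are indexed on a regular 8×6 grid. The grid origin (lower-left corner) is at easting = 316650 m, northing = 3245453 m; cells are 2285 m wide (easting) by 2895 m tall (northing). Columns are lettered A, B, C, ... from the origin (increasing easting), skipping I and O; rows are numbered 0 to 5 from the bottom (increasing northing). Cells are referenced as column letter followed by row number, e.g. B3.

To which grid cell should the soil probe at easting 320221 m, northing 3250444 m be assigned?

Column index: ⌊(320221 − 316650) / 2285⌋ = ⌊1.563⌋ = 1 → column B
Row offset from origin: ⌊(3250444 − 3245453) / 2895⌋ = ⌊1.724⌋ = 1 → row 1

B1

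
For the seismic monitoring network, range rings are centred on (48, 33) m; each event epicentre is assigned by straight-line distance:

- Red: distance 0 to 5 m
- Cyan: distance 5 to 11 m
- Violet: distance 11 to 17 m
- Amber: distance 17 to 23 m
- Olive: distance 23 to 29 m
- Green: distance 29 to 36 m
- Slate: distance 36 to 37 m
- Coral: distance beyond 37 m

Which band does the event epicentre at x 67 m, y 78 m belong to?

Coral

Distance = √((67−48)² + (78−33)²) = √(361.000 + 2025.000) = 48.847 m.
37 ≤ 48.847 < ∞ → Coral.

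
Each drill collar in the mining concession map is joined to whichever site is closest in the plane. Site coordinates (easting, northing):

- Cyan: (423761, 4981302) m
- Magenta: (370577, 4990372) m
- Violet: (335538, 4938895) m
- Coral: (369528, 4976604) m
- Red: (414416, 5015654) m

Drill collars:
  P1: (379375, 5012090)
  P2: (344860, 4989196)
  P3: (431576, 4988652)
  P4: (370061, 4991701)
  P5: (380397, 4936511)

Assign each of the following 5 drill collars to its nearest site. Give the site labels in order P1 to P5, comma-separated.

Magenta, Magenta, Cyan, Magenta, Coral

P1 → Magenta (d²=549076328.00)
P2 → Magenta (d²=662747065.00)
P3 → Cyan (d²=115096725.00)
P4 → Magenta (d²=2032497.00)
P5 → Coral (d²=1725583810.00)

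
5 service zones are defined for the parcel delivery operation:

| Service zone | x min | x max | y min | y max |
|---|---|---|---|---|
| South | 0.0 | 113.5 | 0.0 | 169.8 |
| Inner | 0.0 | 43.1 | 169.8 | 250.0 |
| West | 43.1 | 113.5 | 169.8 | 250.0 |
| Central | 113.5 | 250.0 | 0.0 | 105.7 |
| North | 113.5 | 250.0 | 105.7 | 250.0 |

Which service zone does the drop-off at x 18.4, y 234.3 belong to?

Inner

The point has x = 18.4 and y = 234.3.
Only Inner satisfies 0.0 ≤ x ≤ 43.1 and 169.8 ≤ y ≤ 250.0.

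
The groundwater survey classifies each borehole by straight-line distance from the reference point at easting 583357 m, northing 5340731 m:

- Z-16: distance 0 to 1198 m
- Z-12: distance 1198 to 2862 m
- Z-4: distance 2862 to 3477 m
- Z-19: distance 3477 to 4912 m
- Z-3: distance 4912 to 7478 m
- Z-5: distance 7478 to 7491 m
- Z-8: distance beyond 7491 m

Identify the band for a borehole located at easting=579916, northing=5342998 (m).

Z-19

Distance = √((579916−583357)² + (5342998−5340731)²) = √(11840481.000 + 5139289.000) = 4120.652 m.
3477 ≤ 4120.652 < 4912 → Z-19.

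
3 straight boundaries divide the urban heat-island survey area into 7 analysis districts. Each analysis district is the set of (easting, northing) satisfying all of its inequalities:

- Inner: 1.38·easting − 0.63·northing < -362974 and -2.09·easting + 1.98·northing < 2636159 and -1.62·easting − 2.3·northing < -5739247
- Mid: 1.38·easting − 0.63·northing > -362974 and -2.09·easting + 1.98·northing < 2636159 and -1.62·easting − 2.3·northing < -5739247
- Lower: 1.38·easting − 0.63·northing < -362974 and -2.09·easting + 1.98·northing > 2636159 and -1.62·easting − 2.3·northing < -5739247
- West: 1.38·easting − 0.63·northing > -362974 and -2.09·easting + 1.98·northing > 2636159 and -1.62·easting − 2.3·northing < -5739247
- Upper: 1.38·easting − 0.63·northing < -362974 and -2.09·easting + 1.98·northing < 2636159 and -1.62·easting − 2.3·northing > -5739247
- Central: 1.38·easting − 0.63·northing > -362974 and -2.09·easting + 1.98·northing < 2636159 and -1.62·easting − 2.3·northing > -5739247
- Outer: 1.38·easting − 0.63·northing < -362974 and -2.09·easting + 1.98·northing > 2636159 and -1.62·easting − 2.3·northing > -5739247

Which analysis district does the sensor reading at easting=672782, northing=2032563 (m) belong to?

1.38·672782 − 0.63·2032563 = -352075.530, which is > -362974
-2.09·672782 + 1.98·2032563 = 2618360.360, which is < 2636159
-1.62·672782 − 2.3·2032563 = -5764801.740, which is < -5739247
This sign pattern matches Mid.

Mid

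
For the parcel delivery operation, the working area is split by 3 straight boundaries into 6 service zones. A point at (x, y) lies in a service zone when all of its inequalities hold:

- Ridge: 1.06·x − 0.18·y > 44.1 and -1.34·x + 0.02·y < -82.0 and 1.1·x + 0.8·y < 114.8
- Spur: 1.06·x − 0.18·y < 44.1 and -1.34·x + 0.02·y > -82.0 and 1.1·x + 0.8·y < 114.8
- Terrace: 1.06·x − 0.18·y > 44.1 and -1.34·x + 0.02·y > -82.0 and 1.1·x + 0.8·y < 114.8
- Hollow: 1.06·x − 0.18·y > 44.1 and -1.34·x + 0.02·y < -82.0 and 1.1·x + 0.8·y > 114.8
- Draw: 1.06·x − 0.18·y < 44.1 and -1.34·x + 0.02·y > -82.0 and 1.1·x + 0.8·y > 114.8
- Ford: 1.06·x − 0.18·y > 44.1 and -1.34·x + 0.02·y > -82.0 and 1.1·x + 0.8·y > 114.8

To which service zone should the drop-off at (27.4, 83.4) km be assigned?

Spur

1.06·27.4 − 0.18·83.4 = 14.032, which is < 44.1
-1.34·27.4 + 0.02·83.4 = -35.048, which is > -82.0
1.1·27.4 + 0.8·83.4 = 96.860, which is < 114.8
This sign pattern matches Spur.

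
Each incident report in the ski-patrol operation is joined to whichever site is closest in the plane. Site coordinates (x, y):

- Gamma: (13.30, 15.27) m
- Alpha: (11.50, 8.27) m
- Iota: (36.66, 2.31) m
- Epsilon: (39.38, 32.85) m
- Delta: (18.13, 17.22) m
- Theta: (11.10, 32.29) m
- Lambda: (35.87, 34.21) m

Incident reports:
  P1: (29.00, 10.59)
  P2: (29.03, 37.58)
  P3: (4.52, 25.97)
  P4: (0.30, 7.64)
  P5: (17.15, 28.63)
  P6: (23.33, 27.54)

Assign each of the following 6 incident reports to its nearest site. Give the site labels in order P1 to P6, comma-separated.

P1 → Iota (d²=127.23)
P2 → Lambda (d²=58.14)
P3 → Theta (d²=83.24)
P4 → Alpha (d²=125.84)
P5 → Theta (d²=50.00)
P6 → Delta (d²=133.54)

Iota, Lambda, Theta, Alpha, Theta, Delta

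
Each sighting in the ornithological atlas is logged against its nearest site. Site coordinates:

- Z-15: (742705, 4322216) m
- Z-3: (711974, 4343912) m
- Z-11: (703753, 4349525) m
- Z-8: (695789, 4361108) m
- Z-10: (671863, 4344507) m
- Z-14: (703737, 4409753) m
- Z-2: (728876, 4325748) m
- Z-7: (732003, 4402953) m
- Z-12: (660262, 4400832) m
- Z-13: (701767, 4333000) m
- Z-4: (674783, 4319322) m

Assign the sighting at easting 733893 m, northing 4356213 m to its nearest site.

Squared distances to each site:
Z-15: 1233447353.000; Z-3: 631757162.000; Z-11: 953148944.000; Z-8: 1475875841.000; Z-10: 3984751336.000; Z-14: 3775915936.000; Z-2: 953286514.000; Z-7: 2188199700.000; Z-12: 7412379322.000; Z-13: 1570923245.000; Z-4: 4854937981.000.
Minimum at Z-3.

Z-3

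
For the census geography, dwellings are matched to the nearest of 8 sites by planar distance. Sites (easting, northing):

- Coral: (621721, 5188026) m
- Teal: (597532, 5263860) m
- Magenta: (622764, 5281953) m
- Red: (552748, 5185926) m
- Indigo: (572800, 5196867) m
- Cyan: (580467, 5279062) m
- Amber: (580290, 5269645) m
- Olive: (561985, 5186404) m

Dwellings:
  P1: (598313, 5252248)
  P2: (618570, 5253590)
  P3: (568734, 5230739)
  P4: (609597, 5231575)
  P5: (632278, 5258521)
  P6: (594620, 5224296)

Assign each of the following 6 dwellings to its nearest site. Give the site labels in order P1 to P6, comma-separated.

P1 → Teal (d²=135448505.00)
P2 → Teal (d²=548070344.00)
P3 → Indigo (d²=1163844740.00)
P4 → Teal (d²=1187885450.00)
P5 → Magenta (d²=639574820.00)
P6 → Indigo (d²=1228462441.00)

Teal, Teal, Indigo, Teal, Magenta, Indigo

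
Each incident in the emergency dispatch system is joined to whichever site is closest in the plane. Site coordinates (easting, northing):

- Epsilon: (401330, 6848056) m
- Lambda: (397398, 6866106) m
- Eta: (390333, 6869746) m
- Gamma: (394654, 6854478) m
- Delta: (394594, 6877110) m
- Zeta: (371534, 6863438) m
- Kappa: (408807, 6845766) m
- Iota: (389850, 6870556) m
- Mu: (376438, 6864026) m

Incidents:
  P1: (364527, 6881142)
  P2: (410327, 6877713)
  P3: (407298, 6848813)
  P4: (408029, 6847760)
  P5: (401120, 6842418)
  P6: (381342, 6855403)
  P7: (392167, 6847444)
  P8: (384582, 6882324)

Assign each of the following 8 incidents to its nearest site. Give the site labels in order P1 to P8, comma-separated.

Zeta, Delta, Kappa, Kappa, Epsilon, Mu, Gamma, Delta

P1 → Zeta (d²=362529665.00)
P2 → Delta (d²=247890898.00)
P3 → Kappa (d²=11561290.00)
P4 → Kappa (d²=4581320.00)
P5 → Epsilon (d²=31831144.00)
P6 → Mu (d²=98405345.00)
P7 → Gamma (d²=55662325.00)
P8 → Delta (d²=127425940.00)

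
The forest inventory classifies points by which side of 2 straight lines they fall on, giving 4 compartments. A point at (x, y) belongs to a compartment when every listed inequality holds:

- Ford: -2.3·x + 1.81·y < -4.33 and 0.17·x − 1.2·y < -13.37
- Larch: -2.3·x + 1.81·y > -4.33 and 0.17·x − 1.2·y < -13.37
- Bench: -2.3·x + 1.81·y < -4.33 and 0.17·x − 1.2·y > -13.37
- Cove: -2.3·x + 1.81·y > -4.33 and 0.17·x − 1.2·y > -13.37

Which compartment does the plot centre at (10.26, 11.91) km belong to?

Cove

-2.3·10.26 + 1.81·11.91 = -2.041, which is > -4.33
0.17·10.26 − 1.2·11.91 = -12.548, which is > -13.37
This sign pattern matches Cove.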